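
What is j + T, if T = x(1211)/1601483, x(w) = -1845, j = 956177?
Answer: 1531301208646/1601483 ≈ 9.5618e+5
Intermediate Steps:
T = -1845/1601483 ≈ -0.0011521
j + T = 956177 - 1845/1601483 = 1531301208646/1601483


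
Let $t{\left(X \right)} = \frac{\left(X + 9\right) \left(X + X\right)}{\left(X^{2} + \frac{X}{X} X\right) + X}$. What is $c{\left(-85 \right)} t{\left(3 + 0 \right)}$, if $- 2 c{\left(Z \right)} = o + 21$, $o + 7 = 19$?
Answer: $- \frac{396}{5} \approx -79.2$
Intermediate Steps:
$o = 12$ ($o = -7 + 19 = 12$)
$c{\left(Z \right)} = - \frac{33}{2}$ ($c{\left(Z \right)} = - \frac{12 + 21}{2} = \left(- \frac{1}{2}\right) 33 = - \frac{33}{2}$)
$t{\left(X \right)} = \frac{2 X \left(9 + X\right)}{X^{2} + 2 X}$ ($t{\left(X \right)} = \frac{\left(9 + X\right) 2 X}{\left(X^{2} + 1 X\right) + X} = \frac{2 X \left(9 + X\right)}{\left(X^{2} + X\right) + X} = \frac{2 X \left(9 + X\right)}{\left(X + X^{2}\right) + X} = \frac{2 X \left(9 + X\right)}{X^{2} + 2 X}$)
$c{\left(-85 \right)} t{\left(3 + 0 \right)} = - \frac{33 \frac{2 \left(9 + \left(3 + 0\right)\right)}{2 + \left(3 + 0\right)}}{2} = - \frac{33 \frac{2 \left(9 + 3\right)}{2 + 3}}{2} = - \frac{33 \cdot 2 \cdot \frac{1}{5} \cdot 12}{2} = \left(- \frac{33}{2}\right) \frac{24}{5} = - \frac{396}{5}$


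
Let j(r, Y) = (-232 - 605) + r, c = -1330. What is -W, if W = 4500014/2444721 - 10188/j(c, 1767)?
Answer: -34658347886/5297710407 ≈ -6.5421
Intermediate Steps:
j(r, Y) = -837 + r
W = 34658347886/5297710407 (W = 4500014/2444721 - 10188/(-837 - 1330) = 4500014*(1/2444721) - 10188/(-2167) = 4500014/2444721 - 10188*(-1/2167) = 4500014/2444721 + 10188/2167 = 34658347886/5297710407 ≈ 6.5421)
-W = -1*34658347886/5297710407 = -34658347886/5297710407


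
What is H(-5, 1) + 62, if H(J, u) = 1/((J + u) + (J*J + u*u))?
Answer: 1365/22 ≈ 62.045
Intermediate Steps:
H(J, u) = 1/(J + u + J² + u²) (H(J, u) = 1/((J + u) + (J² + u²)) = 1/(J + u + J² + u²))
H(-5, 1) + 62 = 1/(-5 + 1 + (-5)² + 1²) + 62 = 1/(-5 + 1 + 25 + 1) + 62 = 1/22 + 62 = 1365/22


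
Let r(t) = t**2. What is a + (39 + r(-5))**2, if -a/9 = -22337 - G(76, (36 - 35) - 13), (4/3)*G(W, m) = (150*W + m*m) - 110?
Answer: 564617/2 ≈ 2.8231e+5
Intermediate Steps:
G(W, m) = -165/2 + 3*m**2/4 + 225*W/2 (G(W, m) = 3*((150*W + m*m) - 110)/4 = 3*((150*W + m**2) - 110)/4 = 3*((m**2 + 150*W) - 110)/4 = 3*(-110 + m**2 + 150*W)/4 = -165/2 + 3*m**2/4 + 225*W/2)
a = 556425/2 (a = -9*(-22337 - (-165/2 + 3*((36 - 35) - 13)**2/4 + (225/2)*76)) = -9*(-22337 - (-165/2 + 3*(1 - 13)**2/4 + 8550)) = -9*(-22337 - (-165/2 + (3/4)*(-12)**2 + 8550)) = -9*(-22337 - (-165/2 + (3/4)*144 + 8550)) = -9*(-22337 - (-165/2 + 108 + 8550)) = -9*(-22337 - 1*17151/2) = -9*(-22337 - 17151/2) = -9*(-61825/2) = 556425/2 ≈ 2.7821e+5)
a + (39 + r(-5))**2 = 556425/2 + (39 + (-5)**2)**2 = 556425/2 + (39 + 25)**2 = 556425/2 + 64**2 = 556425/2 + 4096 = 564617/2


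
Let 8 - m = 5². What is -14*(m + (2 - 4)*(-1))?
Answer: 210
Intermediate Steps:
m = -17 (m = 8 - 1*5² = 8 - 1*25 = 8 - 25 = -17)
-14*(m + (2 - 4)*(-1)) = -14*(-17 + (2 - 4)*(-1)) = -14*(-17 - 2*(-1)) = -14*(-17 + 2) = -14*(-15) = 210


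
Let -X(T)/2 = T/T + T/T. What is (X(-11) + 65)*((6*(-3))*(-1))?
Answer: 1098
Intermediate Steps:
X(T) = -4 (X(T) = -2*(T/T + T/T) = -2*(1 + 1) = -2*2 = -4)
(X(-11) + 65)*((6*(-3))*(-1)) = (-4 + 65)*((6*(-3))*(-1)) = 61*(-18*(-1)) = 61*18 = 1098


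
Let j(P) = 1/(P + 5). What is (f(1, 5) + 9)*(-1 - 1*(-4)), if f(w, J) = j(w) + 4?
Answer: 79/2 ≈ 39.500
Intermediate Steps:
j(P) = 1/(5 + P)
f(w, J) = 4 + 1/(5 + w) (f(w, J) = 1/(5 + w) + 4 = 4 + 1/(5 + w))
(f(1, 5) + 9)*(-1 - 1*(-4)) = ((21 + 4*1)/(5 + 1) + 9)*(-1 - 1*(-4)) = ((21 + 4)/6 + 9)*(-1 + 4) = ((⅙)*25 + 9)*3 = (25/6 + 9)*3 = (79/6)*3 = 79/2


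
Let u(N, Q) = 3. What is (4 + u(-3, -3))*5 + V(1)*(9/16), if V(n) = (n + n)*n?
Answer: 289/8 ≈ 36.125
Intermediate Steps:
V(n) = 2*n**2 (V(n) = (2*n)*n = 2*n**2)
(4 + u(-3, -3))*5 + V(1)*(9/16) = (4 + 3)*5 + (2*1**2)*(9/16) = 7*5 + (2*1)*(9*(1/16)) = 35 + 2*(9/16) = 35 + 9/8 = 289/8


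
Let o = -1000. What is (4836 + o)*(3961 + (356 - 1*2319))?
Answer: 7664328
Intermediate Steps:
(4836 + o)*(3961 + (356 - 1*2319)) = (4836 - 1000)*(3961 + (356 - 1*2319)) = 3836*(3961 + (356 - 2319)) = 3836*(3961 - 1963) = 3836*1998 = 7664328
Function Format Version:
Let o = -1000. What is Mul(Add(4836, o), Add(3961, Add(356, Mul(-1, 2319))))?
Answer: 7664328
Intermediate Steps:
Mul(Add(4836, o), Add(3961, Add(356, Mul(-1, 2319)))) = Mul(Add(4836, -1000), Add(3961, Add(356, Mul(-1, 2319)))) = Mul(3836, Add(3961, Add(356, -2319))) = Mul(3836, Add(3961, -1963)) = Mul(3836, 1998) = 7664328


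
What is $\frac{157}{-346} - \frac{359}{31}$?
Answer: $- \frac{129081}{10726} \approx -12.034$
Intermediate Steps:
$\frac{157}{-346} - \frac{359}{31} = 157 \left(- \frac{1}{346}\right) - \frac{359}{31} = - \frac{157}{346} - \frac{359}{31} = - \frac{129081}{10726}$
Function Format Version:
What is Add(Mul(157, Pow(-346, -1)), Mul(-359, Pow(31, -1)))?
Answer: Rational(-129081, 10726) ≈ -12.034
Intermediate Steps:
Add(Mul(157, Pow(-346, -1)), Mul(-359, Pow(31, -1))) = Add(Mul(157, Rational(-1, 346)), Mul(-359, Rational(1, 31))) = Add(Rational(-157, 346), Rational(-359, 31)) = Rational(-129081, 10726)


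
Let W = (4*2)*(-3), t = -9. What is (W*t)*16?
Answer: 3456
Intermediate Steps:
W = -24 (W = 8*(-3) = -24)
(W*t)*16 = -24*(-9)*16 = 216*16 = 3456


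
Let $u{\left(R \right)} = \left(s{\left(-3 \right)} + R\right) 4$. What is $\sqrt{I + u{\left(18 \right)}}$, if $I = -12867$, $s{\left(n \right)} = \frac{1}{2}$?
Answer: $i \sqrt{12793} \approx 113.11 i$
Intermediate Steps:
$s{\left(n \right)} = \frac{1}{2}$
$u{\left(R \right)} = 2 + 4 R$ ($u{\left(R \right)} = \left(\frac{1}{2} + R\right) 4 = 2 + 4 R$)
$\sqrt{I + u{\left(18 \right)}} = \sqrt{-12867 + \left(2 + 4 \cdot 18\right)} = \sqrt{-12867 + \left(2 + 72\right)} = \sqrt{-12867 + 74} = \sqrt{-12793} = i \sqrt{12793}$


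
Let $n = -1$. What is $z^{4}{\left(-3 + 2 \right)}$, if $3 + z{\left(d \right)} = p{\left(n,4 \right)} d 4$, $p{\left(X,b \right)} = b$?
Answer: $130321$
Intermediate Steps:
$z{\left(d \right)} = -3 + 16 d$ ($z{\left(d \right)} = -3 + 4 d 4 = -3 + 16 d$)
$z^{4}{\left(-3 + 2 \right)} = \left(-3 + 16 \left(-3 + 2\right)\right)^{4} = \left(-3 + 16 \left(-1\right)\right)^{4} = \left(-3 - 16\right)^{4} = \left(-19\right)^{4} = 130321$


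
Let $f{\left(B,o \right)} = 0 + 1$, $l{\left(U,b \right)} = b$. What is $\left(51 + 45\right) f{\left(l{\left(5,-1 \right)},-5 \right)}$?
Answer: $96$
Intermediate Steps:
$f{\left(B,o \right)} = 1$
$\left(51 + 45\right) f{\left(l{\left(5,-1 \right)},-5 \right)} = \left(51 + 45\right) 1 = 96 \cdot 1 = 96$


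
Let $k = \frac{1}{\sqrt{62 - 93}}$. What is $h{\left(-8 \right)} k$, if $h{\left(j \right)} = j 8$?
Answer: $\frac{64 i \sqrt{31}}{31} \approx 11.495 i$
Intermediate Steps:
$h{\left(j \right)} = 8 j$
$k = - \frac{i \sqrt{31}}{31}$ ($k = \frac{1}{\sqrt{-31}} = \frac{1}{i \sqrt{31}} = - \frac{i \sqrt{31}}{31} \approx - 0.17961 i$)
$h{\left(-8 \right)} k = 8 \left(-8\right) \left(- \frac{i \sqrt{31}}{31}\right) = - 64 \left(- \frac{i \sqrt{31}}{31}\right) = \frac{64 i \sqrt{31}}{31}$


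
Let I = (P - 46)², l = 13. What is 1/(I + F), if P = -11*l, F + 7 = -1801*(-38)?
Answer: 1/104152 ≈ 9.6014e-6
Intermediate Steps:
F = 68431 (F = -7 - 1801*(-38) = -7 + 68438 = 68431)
P = -143 (P = -11*13 = -143)
I = 35721 (I = (-143 - 46)² = (-189)² = 35721)
1/(I + F) = 1/(35721 + 68431) = 1/104152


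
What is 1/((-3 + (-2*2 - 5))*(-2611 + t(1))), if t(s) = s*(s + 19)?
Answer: 1/31092 ≈ 3.2163e-5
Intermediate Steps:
t(s) = s*(19 + s)
1/((-3 + (-2*2 - 5))*(-2611 + t(1))) = 1/((-3 + (-2*2 - 5))*(-2611 + 1*(19 + 1))) = 1/((-3 + (-4 - 5))*(-2611 + 1*20)) = 1/((-3 - 9)*(-2611 + 20)) = 1/(-12*(-2591)) = -1/12*(-1/2591) = 1/31092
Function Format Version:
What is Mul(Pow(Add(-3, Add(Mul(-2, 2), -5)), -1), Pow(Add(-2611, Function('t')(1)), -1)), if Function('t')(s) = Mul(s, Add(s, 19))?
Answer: Rational(1, 31092) ≈ 3.2163e-5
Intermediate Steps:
Function('t')(s) = Mul(s, Add(19, s))
Mul(Pow(Add(-3, Add(Mul(-2, 2), -5)), -1), Pow(Add(-2611, Function('t')(1)), -1)) = Mul(Pow(Add(-3, Add(Mul(-2, 2), -5)), -1), Pow(Add(-2611, Mul(1, Add(19, 1))), -1)) = Mul(Pow(Add(-3, Add(-4, -5)), -1), Pow(Add(-2611, Mul(1, 20)), -1)) = Mul(Pow(Add(-3, -9), -1), Pow(Add(-2611, 20), -1)) = Mul(Pow(-12, -1), Pow(-2591, -1)) = Mul(Rational(-1, 12), Rational(-1, 2591)) = Rational(1, 31092)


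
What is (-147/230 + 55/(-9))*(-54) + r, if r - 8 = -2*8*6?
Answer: 31799/115 ≈ 276.51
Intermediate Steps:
r = -88 (r = 8 - 2*8*6 = 8 - 16*6 = 8 - 96 = -88)
(-147/230 + 55/(-9))*(-54) + r = (-147/230 + 55/(-9))*(-54) - 88 = (-147*1/230 + 55*(-⅑))*(-54) - 88 = (-147/230 - 55/9)*(-54) - 88 = -13973/2070*(-54) - 88 = 41919/115 - 88 = 31799/115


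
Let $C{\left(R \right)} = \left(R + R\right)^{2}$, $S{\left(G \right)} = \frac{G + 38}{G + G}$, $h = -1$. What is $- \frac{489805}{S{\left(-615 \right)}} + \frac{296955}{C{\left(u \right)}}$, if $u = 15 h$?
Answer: $- \frac{12045395377}{11540} \approx -1.0438 \cdot 10^{6}$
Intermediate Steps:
$u = -15$ ($u = 15 \left(-1\right) = -15$)
$S{\left(G \right)} = \frac{38 + G}{2 G}$
$C{\left(R \right)} = 4 R^{2}$ ($C{\left(R \right)} = \left(2 R\right)^{2} = 4 R^{2}$)
$- \frac{489805}{S{\left(-615 \right)}} + \frac{296955}{C{\left(u \right)}} = - \frac{489805}{\frac{1}{2} \frac{1}{-615} \left(38 - 615\right)} + \frac{296955}{4 \left(-15\right)^{2}} = - \frac{489805}{\frac{1}{2} \left(- \frac{1}{615}\right) \left(-577\right)} + \frac{296955}{4 \cdot 225} = - \frac{489805}{\frac{577}{1230}} + \frac{296955}{900} = \left(-489805\right) \frac{1230}{577} + 296955 \cdot \frac{1}{900} = - \frac{602460150}{577} + \frac{6599}{20} = - \frac{12045395377}{11540}$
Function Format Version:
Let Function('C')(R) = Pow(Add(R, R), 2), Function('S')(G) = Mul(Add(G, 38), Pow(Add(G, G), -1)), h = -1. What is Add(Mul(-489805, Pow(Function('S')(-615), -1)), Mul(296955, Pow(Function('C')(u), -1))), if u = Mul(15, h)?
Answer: Rational(-12045395377, 11540) ≈ -1.0438e+6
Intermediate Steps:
u = -15 (u = Mul(15, -1) = -15)
Function('S')(G) = Mul(Rational(1, 2), Pow(G, -1), Add(38, G)) (Function('S')(G) = Mul(Add(38, G), Pow(Mul(2, G), -1)) = Mul(Add(38, G), Mul(Rational(1, 2), Pow(G, -1))) = Mul(Rational(1, 2), Pow(G, -1), Add(38, G)))
Function('C')(R) = Mul(4, Pow(R, 2)) (Function('C')(R) = Pow(Mul(2, R), 2) = Mul(4, Pow(R, 2)))
Add(Mul(-489805, Pow(Function('S')(-615), -1)), Mul(296955, Pow(Function('C')(u), -1))) = Add(Mul(-489805, Pow(Mul(Rational(1, 2), Pow(-615, -1), Add(38, -615)), -1)), Mul(296955, Pow(Mul(4, Pow(-15, 2)), -1))) = Add(Mul(-489805, Pow(Mul(Rational(1, 2), Rational(-1, 615), -577), -1)), Mul(296955, Pow(Mul(4, 225), -1))) = Add(Mul(-489805, Pow(Rational(577, 1230), -1)), Mul(296955, Pow(900, -1))) = Add(Mul(-489805, Rational(1230, 577)), Mul(296955, Rational(1, 900))) = Add(Rational(-602460150, 577), Rational(6599, 20)) = Rational(-12045395377, 11540)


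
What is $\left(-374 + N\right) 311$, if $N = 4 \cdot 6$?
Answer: $-108850$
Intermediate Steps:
$N = 24$
$\left(-374 + N\right) 311 = \left(-374 + 24\right) 311 = \left(-350\right) 311 = -108850$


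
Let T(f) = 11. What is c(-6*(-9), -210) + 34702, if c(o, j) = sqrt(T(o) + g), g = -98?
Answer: 34702 + I*sqrt(87) ≈ 34702.0 + 9.3274*I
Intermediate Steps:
c(o, j) = I*sqrt(87) (c(o, j) = sqrt(11 - 98) = sqrt(-87) = I*sqrt(87))
c(-6*(-9), -210) + 34702 = I*sqrt(87) + 34702 = 34702 + I*sqrt(87)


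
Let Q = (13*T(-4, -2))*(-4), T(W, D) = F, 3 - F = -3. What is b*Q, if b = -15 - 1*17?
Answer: 9984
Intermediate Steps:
F = 6 (F = 3 - 1*(-3) = 3 + 3 = 6)
T(W, D) = 6
Q = -312 (Q = (13*6)*(-4) = 78*(-4) = -312)
b = -32 (b = -15 - 17 = -32)
b*Q = -32*(-312) = 9984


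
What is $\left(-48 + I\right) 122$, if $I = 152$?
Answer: $12688$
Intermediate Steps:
$\left(-48 + I\right) 122 = \left(-48 + 152\right) 122 = 104 \cdot 122 = 12688$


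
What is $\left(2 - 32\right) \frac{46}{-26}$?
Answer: $\frac{690}{13} \approx 53.077$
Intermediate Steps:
$\left(2 - 32\right) \frac{46}{-26} = - 30 \cdot 46 \left(- \frac{1}{26}\right) = \left(-30\right) \left(- \frac{23}{13}\right) = \frac{690}{13}$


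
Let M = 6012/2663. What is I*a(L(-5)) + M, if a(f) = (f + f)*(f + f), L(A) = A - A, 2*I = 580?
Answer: 6012/2663 ≈ 2.2576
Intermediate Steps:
I = 290 (I = (½)*580 = 290)
M = 6012/2663 (M = 6012*(1/2663) = 6012/2663 ≈ 2.2576)
L(A) = 0
a(f) = 4*f² (a(f) = (2*f)*(2*f) = 4*f²)
I*a(L(-5)) + M = 290*(4*0²) + 6012/2663 = 290*(4*0) + 6012/2663 = 290*0 + 6012/2663 = 0 + 6012/2663 = 6012/2663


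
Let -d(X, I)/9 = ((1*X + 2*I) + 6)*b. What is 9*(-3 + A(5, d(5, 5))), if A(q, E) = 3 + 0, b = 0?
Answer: 0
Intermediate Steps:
d(X, I) = 0 (d(X, I) = -9*((1*X + 2*I) + 6)*0 = -9*((X + 2*I) + 6)*0 = -9*(6 + X + 2*I)*0 = -9*0 = 0)
A(q, E) = 3
9*(-3 + A(5, d(5, 5))) = 9*(-3 + 3) = 9*0 = 0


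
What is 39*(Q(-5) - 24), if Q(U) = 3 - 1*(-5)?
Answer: -624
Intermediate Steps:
Q(U) = 8 (Q(U) = 3 + 5 = 8)
39*(Q(-5) - 24) = 39*(8 - 24) = 39*(-16) = -624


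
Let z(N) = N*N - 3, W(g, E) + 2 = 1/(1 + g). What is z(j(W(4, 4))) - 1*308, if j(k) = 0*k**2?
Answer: -311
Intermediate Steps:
W(g, E) = -2 + 1/(1 + g)
j(k) = 0
z(N) = -3 + N**2 (z(N) = N**2 - 3 = -3 + N**2)
z(j(W(4, 4))) - 1*308 = (-3 + 0**2) - 1*308 = (-3 + 0) - 308 = -3 - 308 = -311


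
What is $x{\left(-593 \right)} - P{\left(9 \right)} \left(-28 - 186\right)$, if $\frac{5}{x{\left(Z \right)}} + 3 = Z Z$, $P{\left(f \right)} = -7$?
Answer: $- \frac{526765703}{351646} \approx -1498.0$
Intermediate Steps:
$x{\left(Z \right)} = \frac{5}{-3 + Z^{2}}$ ($x{\left(Z \right)} = \frac{5}{-3 + Z Z} = \frac{5}{-3 + Z^{2}}$)
$x{\left(-593 \right)} - P{\left(9 \right)} \left(-28 - 186\right) = \frac{5}{-3 + \left(-593\right)^{2}} - - 7 \left(-28 - 186\right) = \frac{5}{-3 + 351649} - \left(-7\right) \left(-214\right) = \frac{5}{351646} - 1498 = - \frac{526765703}{351646}$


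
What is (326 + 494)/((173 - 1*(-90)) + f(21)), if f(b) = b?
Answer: 205/71 ≈ 2.8873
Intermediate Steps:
(326 + 494)/((173 - 1*(-90)) + f(21)) = (326 + 494)/((173 - 1*(-90)) + 21) = 820/((173 + 90) + 21) = 820/(263 + 21) = 820/284 = 820*(1/284) = 205/71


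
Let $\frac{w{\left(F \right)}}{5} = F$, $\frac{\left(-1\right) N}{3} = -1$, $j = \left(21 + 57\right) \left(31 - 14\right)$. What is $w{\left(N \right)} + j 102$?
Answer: $135267$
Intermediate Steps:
$j = 1326$ ($j = 78 \cdot 17 = 1326$)
$N = 3$ ($N = \left(-3\right) \left(-1\right) = 3$)
$w{\left(F \right)} = 5 F$
$w{\left(N \right)} + j 102 = 5 \cdot 3 + 1326 \cdot 102 = 15 + 135252 = 135267$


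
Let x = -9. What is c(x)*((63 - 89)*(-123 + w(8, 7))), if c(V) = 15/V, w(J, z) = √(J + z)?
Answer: -5330 + 130*√15/3 ≈ -5162.2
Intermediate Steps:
c(x)*((63 - 89)*(-123 + w(8, 7))) = (15/(-9))*((63 - 89)*(-123 + √(8 + 7))) = (15*(-⅑))*(-26*(-123 + √15)) = -5*(3198 - 26*√15)/3 = -5330 + 130*√15/3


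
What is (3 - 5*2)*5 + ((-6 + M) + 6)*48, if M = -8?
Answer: -419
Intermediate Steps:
(3 - 5*2)*5 + ((-6 + M) + 6)*48 = (3 - 5*2)*5 + ((-6 - 8) + 6)*48 = (3 - 10)*5 + (-14 + 6)*48 = -7*5 - 8*48 = -35 - 384 = -419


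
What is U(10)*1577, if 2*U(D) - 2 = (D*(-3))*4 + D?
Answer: -85158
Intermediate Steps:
U(D) = 1 - 11*D/2 (U(D) = 1 + ((D*(-3))*4 + D)/2 = 1 + (-3*D*4 + D)/2 = 1 + (-12*D + D)/2 = 1 + (-11*D)/2 = 1 - 11*D/2)
U(10)*1577 = (1 - 11/2*10)*1577 = (1 - 55)*1577 = -54*1577 = -85158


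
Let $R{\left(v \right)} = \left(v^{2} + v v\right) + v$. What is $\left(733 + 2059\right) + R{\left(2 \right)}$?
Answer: $2802$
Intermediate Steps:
$R{\left(v \right)} = v + 2 v^{2}$ ($R{\left(v \right)} = \left(v^{2} + v^{2}\right) + v = 2 v^{2} + v = v + 2 v^{2}$)
$\left(733 + 2059\right) + R{\left(2 \right)} = \left(733 + 2059\right) + 2 \left(1 + 2 \cdot 2\right) = 2792 + 2 \left(1 + 4\right) = 2792 + 2 \cdot 5 = 2792 + 10 = 2802$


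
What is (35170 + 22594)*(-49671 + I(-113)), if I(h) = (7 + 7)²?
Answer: -2857873900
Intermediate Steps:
I(h) = 196 (I(h) = 14² = 196)
(35170 + 22594)*(-49671 + I(-113)) = (35170 + 22594)*(-49671 + 196) = 57764*(-49475) = -2857873900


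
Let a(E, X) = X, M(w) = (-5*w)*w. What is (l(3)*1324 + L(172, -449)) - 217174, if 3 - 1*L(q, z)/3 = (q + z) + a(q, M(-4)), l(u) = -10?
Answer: -229334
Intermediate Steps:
M(w) = -5*w**2
L(q, z) = 249 - 3*q - 3*z (L(q, z) = 9 - 3*((q + z) - 5*(-4)**2) = 9 - 3*((q + z) - 5*16) = 9 - 3*((q + z) - 80) = 9 - 3*(-80 + q + z) = 9 + (240 - 3*q - 3*z) = 249 - 3*q - 3*z)
(l(3)*1324 + L(172, -449)) - 217174 = (-10*1324 + (249 - 3*172 - 3*(-449))) - 217174 = (-13240 + (249 - 516 + 1347)) - 217174 = (-13240 + 1080) - 217174 = -12160 - 217174 = -229334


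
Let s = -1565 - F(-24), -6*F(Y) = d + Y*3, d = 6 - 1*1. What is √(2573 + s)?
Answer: √35886/6 ≈ 31.573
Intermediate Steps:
d = 5 (d = 6 - 1 = 5)
F(Y) = -⅚ - Y/2 (F(Y) = -(5 + Y*3)/6 = -(5 + 3*Y)/6 = -⅚ - Y/2)
s = -9457/6 (s = -1565 - (-⅚ - ½*(-24)) = -1565 - (-⅚ + 12) = -1565 - 1*67/6 = -1565 - 67/6 = -9457/6 ≈ -1576.2)
√(2573 + s) = √(2573 - 9457/6) = √(5981/6) = √35886/6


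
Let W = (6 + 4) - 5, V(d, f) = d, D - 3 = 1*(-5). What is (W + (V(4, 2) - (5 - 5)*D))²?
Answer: 81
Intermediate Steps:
D = -2 (D = 3 + 1*(-5) = 3 - 5 = -2)
W = 5 (W = 10 - 5 = 5)
(W + (V(4, 2) - (5 - 5)*D))² = (5 + (4 - (5 - 5)*(-2)))² = (5 + (4 - 0*(-2)))² = (5 + (4 - 1*0))² = (5 + (4 + 0))² = (5 + 4)² = 9² = 81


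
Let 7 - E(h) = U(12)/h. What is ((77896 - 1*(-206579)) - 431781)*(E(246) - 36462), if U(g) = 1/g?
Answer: 2642059817711/492 ≈ 5.3700e+9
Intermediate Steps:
E(h) = 7 - 1/(12*h)
((77896 - 1*(-206579)) - 431781)*(E(246) - 36462) = ((77896 - 1*(-206579)) - 431781)*((7 - 1/12/246) - 36462) = ((77896 + 206579) - 431781)*((7 - 1/12*1/246) - 36462) = (284475 - 431781)*((7 - 1/2952) - 36462) = -147306*(20663/2952 - 36462) = -147306*(-107615161/2952) = 2642059817711/492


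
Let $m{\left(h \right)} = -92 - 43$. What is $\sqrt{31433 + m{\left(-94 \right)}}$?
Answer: $\sqrt{31298} \approx 176.91$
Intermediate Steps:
$m{\left(h \right)} = -135$ ($m{\left(h \right)} = -92 - 43 = -135$)
$\sqrt{31433 + m{\left(-94 \right)}} = \sqrt{31433 - 135} = \sqrt{31298}$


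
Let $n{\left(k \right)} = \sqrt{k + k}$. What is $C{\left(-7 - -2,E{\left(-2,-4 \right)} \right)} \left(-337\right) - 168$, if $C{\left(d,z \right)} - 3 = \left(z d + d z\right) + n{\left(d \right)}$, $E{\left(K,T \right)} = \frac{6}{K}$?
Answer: $-11289 - 337 i \sqrt{10} \approx -11289.0 - 1065.7 i$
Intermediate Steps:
$n{\left(k \right)} = \sqrt{2} \sqrt{k}$ ($n{\left(k \right)} = \sqrt{2 k} = \sqrt{2} \sqrt{k}$)
$C{\left(d,z \right)} = 3 + \sqrt{2} \sqrt{d} + 2 d z$ ($C{\left(d,z \right)} = 3 + \left(\left(z d + d z\right) + \sqrt{2} \sqrt{d}\right) = 3 + \left(\left(d z + d z\right) + \sqrt{2} \sqrt{d}\right) = 3 + \left(2 d z + \sqrt{2} \sqrt{d}\right) = 3 + \left(\sqrt{2} \sqrt{d} + 2 d z\right) = 3 + \sqrt{2} \sqrt{d} + 2 d z$)
$C{\left(-7 - -2,E{\left(-2,-4 \right)} \right)} \left(-337\right) - 168 = \left(3 + \sqrt{2} \sqrt{-7 - -2} + 2 \left(-7 - -2\right) \frac{6}{-2}\right) \left(-337\right) - 168 = \left(3 + \sqrt{2} \sqrt{-7 + 2} + 2 \left(-7 + 2\right) 6 \left(- \frac{1}{2}\right)\right) \left(-337\right) - 168 = \left(3 + \sqrt{2} \sqrt{-5} + 2 \left(-5\right) \left(-3\right)\right) \left(-337\right) - 168 = \left(3 + \sqrt{2} i \sqrt{5} + 30\right) \left(-337\right) - 168 = \left(3 + i \sqrt{10} + 30\right) \left(-337\right) - 168 = \left(33 + i \sqrt{10}\right) \left(-337\right) - 168 = \left(-11121 - 337 i \sqrt{10}\right) - 168 = -11289 - 337 i \sqrt{10}$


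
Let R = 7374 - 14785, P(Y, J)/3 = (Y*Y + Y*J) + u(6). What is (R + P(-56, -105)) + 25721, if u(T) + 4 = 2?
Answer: 45352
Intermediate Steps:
u(T) = -2 (u(T) = -4 + 2 = -2)
P(Y, J) = -6 + 3*Y² + 3*J*Y (P(Y, J) = 3*((Y*Y + Y*J) - 2) = 3*((Y² + J*Y) - 2) = 3*(-2 + Y² + J*Y) = -6 + 3*Y² + 3*J*Y)
R = -7411
(R + P(-56, -105)) + 25721 = (-7411 + (-6 + 3*(-56)² + 3*(-105)*(-56))) + 25721 = (-7411 + (-6 + 3*3136 + 17640)) + 25721 = (-7411 + (-6 + 9408 + 17640)) + 25721 = (-7411 + 27042) + 25721 = 19631 + 25721 = 45352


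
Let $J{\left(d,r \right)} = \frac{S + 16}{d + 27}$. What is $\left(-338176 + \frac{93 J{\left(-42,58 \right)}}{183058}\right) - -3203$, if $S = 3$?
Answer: $- \frac{306597437759}{915290} \approx -3.3497 \cdot 10^{5}$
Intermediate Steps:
$J{\left(d,r \right)} = \frac{19}{27 + d}$ ($J{\left(d,r \right)} = \frac{3 + 16}{d + 27} = \frac{19}{27 + d}$)
$\left(-338176 + \frac{93 J{\left(-42,58 \right)}}{183058}\right) - -3203 = \left(-338176 + \frac{93 \frac{19}{27 - 42}}{183058}\right) - -3203 = \left(-338176 + 93 \frac{19}{-15} \cdot \frac{1}{183058}\right) + \left(3290 - 87\right) = \left(-338176 + 93 \cdot 19 \left(- \frac{1}{15}\right) \frac{1}{183058}\right) + 3203 = \left(-338176 + 93 \left(- \frac{19}{15}\right) \frac{1}{183058}\right) + 3203 = \left(-338176 - \frac{589}{915290}\right) + 3203 = - \frac{309529111629}{915290} + 3203 = - \frac{306597437759}{915290}$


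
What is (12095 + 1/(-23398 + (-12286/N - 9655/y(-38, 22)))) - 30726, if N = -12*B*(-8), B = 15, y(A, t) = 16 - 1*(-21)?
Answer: -11746875541181/630501611 ≈ -18631.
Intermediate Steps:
y(A, t) = 37 (y(A, t) = 16 + 21 = 37)
N = 1440 (N = -12*15*(-8) = -180*(-8) = 1440)
(12095 + 1/(-23398 + (-12286/N - 9655/y(-38, 22)))) - 30726 = (12095 + 1/(-23398 + (-12286/1440 - 9655/37))) - 30726 = (12095 + 1/(-23398 + (-12286*1/1440 - 9655*1/37))) - 30726 = (12095 + 1/(-23398 + (-6143/720 - 9655/37))) - 30726 = (12095 + 1/(-23398 - 7178891/26640)) - 30726 = (12095 + 1/(-630501611/26640)) - 30726 = (12095 - 26640/630501611) - 30726 = 7625916958405/630501611 - 30726 = -11746875541181/630501611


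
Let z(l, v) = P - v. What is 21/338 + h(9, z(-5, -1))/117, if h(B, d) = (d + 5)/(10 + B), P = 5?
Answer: 3877/57798 ≈ 0.067078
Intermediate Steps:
z(l, v) = 5 - v
h(B, d) = (5 + d)/(10 + B)
21/338 + h(9, z(-5, -1))/117 = 21/338 + ((5 + (5 - 1*(-1)))/(10 + 9))/117 = 21*(1/338) + ((5 + (5 + 1))/19)*(1/117) = 21/338 + ((5 + 6)/19)*(1/117) = 21/338 + ((1/19)*11)*(1/117) = 21/338 + (11/19)*(1/117) = 21/338 + 11/2223 = 3877/57798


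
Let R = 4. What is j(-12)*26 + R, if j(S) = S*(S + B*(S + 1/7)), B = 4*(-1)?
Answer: -77348/7 ≈ -11050.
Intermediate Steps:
B = -4
j(S) = S*(-4/7 - 3*S) (j(S) = S*(S - 4*(S + 1/7)) = S*(S - 4*(S + ⅐)) = S*(S - 4*(⅐ + S)) = S*(S + (-4/7 - 4*S)) = S*(-4/7 - 3*S))
j(-12)*26 + R = -⅐*(-12)*(4 + 21*(-12))*26 + 4 = -⅐*(-12)*(4 - 252)*26 + 4 = -⅐*(-12)*(-248)*26 + 4 = -2976/7*26 + 4 = -77376/7 + 4 = -77348/7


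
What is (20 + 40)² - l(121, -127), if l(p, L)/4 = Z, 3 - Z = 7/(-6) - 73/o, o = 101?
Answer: 1084874/303 ≈ 3580.4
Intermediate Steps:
Z = 2963/606 (Z = 3 - (7/(-6) - 73/101) = 3 - (7*(-⅙) - 73*1/101) = 3 - (-7/6 - 73/101) = 3 - 1*(-1145/606) = 3 + 1145/606 = 2963/606 ≈ 4.8894)
l(p, L) = 5926/303 (l(p, L) = 4*(2963/606) = 5926/303)
(20 + 40)² - l(121, -127) = (20 + 40)² - 1*5926/303 = 60² - 5926/303 = 3600 - 5926/303 = 1084874/303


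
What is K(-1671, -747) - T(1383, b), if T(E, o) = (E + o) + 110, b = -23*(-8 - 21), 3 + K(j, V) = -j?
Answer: -492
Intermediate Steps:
K(j, V) = -3 - j
b = 667 (b = -23*(-29) = 667)
T(E, o) = 110 + E + o
K(-1671, -747) - T(1383, b) = (-3 - 1*(-1671)) - (110 + 1383 + 667) = (-3 + 1671) - 1*2160 = 1668 - 2160 = -492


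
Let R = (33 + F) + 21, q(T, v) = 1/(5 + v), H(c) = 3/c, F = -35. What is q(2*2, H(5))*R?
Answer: 95/28 ≈ 3.3929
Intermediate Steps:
R = 19 (R = (33 - 35) + 21 = -2 + 21 = 19)
q(2*2, H(5))*R = 19/(5 + 3/5) = 19/(5 + 3*(⅕)) = 19/(5 + ⅗) = 19/(28/5) = (5/28)*19 = 95/28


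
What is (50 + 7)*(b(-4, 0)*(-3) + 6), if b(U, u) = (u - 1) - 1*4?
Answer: 1197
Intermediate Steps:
b(U, u) = -5 + u (b(U, u) = (-1 + u) - 4 = -5 + u)
(50 + 7)*(b(-4, 0)*(-3) + 6) = (50 + 7)*((-5 + 0)*(-3) + 6) = 57*(-5*(-3) + 6) = 57*(15 + 6) = 57*21 = 1197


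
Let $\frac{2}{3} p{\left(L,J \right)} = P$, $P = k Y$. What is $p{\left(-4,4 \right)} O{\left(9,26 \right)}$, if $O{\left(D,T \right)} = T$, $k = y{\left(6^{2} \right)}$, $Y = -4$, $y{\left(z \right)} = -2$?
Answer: $312$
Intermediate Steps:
$k = -2$
$P = 8$ ($P = \left(-2\right) \left(-4\right) = 8$)
$p{\left(L,J \right)} = 12$ ($p{\left(L,J \right)} = \frac{3}{2} \cdot 8 = 12$)
$p{\left(-4,4 \right)} O{\left(9,26 \right)} = 12 \cdot 26 = 312$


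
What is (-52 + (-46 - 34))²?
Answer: 17424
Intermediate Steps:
(-52 + (-46 - 34))² = (-52 - 80)² = (-132)² = 17424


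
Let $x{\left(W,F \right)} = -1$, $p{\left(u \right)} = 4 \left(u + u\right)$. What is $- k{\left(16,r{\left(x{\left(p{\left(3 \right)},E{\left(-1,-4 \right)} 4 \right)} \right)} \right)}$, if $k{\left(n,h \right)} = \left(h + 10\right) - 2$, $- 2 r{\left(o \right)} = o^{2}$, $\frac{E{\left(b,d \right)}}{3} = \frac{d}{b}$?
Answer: $- \frac{15}{2} \approx -7.5$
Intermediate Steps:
$E{\left(b,d \right)} = \frac{3 d}{b}$ ($E{\left(b,d \right)} = 3 \frac{d}{b} = \frac{3 d}{b}$)
$p{\left(u \right)} = 8 u$ ($p{\left(u \right)} = 4 \cdot 2 u = 8 u$)
$r{\left(o \right)} = - \frac{o^{2}}{2}$
$k{\left(n,h \right)} = 8 + h$ ($k{\left(n,h \right)} = \left(10 + h\right) - 2 = 8 + h$)
$- k{\left(16,r{\left(x{\left(p{\left(3 \right)},E{\left(-1,-4 \right)} 4 \right)} \right)} \right)} = - (8 - \frac{\left(-1\right)^{2}}{2}) = - (8 - \frac{1}{2}) = \left(-1\right) \frac{15}{2} = - \frac{15}{2}$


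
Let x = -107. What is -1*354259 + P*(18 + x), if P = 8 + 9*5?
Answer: -358976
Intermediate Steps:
P = 53 (P = 8 + 45 = 53)
-1*354259 + P*(18 + x) = -1*354259 + 53*(18 - 107) = -354259 + 53*(-89) = -354259 - 4717 = -358976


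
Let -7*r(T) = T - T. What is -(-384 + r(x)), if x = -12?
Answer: 384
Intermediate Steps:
r(T) = 0 (r(T) = -(T - T)/7 = -1/7*0 = 0)
-(-384 + r(x)) = -(-384 + 0) = -1*(-384) = 384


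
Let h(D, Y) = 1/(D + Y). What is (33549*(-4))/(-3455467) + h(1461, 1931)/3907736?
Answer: 1778773420003819/45802355072879104 ≈ 0.038836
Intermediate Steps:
(33549*(-4))/(-3455467) + h(1461, 1931)/3907736 = (33549*(-4))/(-3455467) + 1/((1461 + 1931)*3907736) = -134196*(-1/3455467) + (1/3907736)/3392 = 134196/3455467 + (1/3392)*(1/3907736) = 134196/3455467 + 1/13255040512 = 1778773420003819/45802355072879104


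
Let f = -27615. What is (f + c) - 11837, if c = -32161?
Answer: -71613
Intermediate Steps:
(f + c) - 11837 = (-27615 - 32161) - 11837 = -59776 - 11837 = -71613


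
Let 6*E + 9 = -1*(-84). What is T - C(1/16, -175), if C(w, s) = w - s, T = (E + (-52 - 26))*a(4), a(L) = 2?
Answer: -4897/16 ≈ -306.06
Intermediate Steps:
E = 25/2 (E = -3/2 + (-1*(-84))/6 = -3/2 + (1/6)*84 = -3/2 + 14 = 25/2 ≈ 12.500)
T = -131 (T = (25/2 + (-52 - 26))*2 = (25/2 - 78)*2 = -131/2*2 = -131)
T - C(1/16, -175) = -131 - (1/16 - 1*(-175)) = -131 - (1/16 + 175) = -131 - 1*2801/16 = -131 - 2801/16 = -4897/16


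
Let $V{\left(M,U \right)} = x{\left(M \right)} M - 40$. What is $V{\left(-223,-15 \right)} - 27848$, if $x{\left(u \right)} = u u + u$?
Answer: $-11067726$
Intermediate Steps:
$x{\left(u \right)} = u + u^{2}$ ($x{\left(u \right)} = u^{2} + u = u + u^{2}$)
$V{\left(M,U \right)} = -40 + M^{2} \left(1 + M\right)$ ($V{\left(M,U \right)} = M \left(1 + M\right) M - 40 = M^{2} \left(1 + M\right) - 40 = -40 + M^{2} \left(1 + M\right)$)
$V{\left(-223,-15 \right)} - 27848 = \left(-40 + \left(-223\right)^{2} \left(1 - 223\right)\right) - 27848 = \left(-40 + 49729 \left(-222\right)\right) - 27848 = \left(-40 - 11039838\right) - 27848 = -11039878 - 27848 = -11067726$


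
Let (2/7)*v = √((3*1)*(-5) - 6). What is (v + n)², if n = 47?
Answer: 7807/4 + 329*I*√21 ≈ 1951.8 + 1507.7*I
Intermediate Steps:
v = 7*I*√21/2 (v = 7*√((3*1)*(-5) - 6)/2 = 7*√(3*(-5) - 6)/2 = 7*√(-15 - 6)/2 = 7*√(-21)/2 = 7*(I*√21)/2 = 7*I*√21/2 ≈ 16.039*I)
(v + n)² = (7*I*√21/2 + 47)² = (47 + 7*I*√21/2)²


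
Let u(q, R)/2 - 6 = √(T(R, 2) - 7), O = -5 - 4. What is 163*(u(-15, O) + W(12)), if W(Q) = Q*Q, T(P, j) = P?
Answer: 25428 + 1304*I ≈ 25428.0 + 1304.0*I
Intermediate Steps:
O = -9
u(q, R) = 12 + 2*√(-7 + R) (u(q, R) = 12 + 2*√(R - 7) = 12 + 2*√(-7 + R))
W(Q) = Q²
163*(u(-15, O) + W(12)) = 163*((12 + 2*√(-7 - 9)) + 12²) = 163*((12 + 2*√(-16)) + 144) = 163*((12 + 2*(4*I)) + 144) = 163*((12 + 8*I) + 144) = 163*(156 + 8*I) = 25428 + 1304*I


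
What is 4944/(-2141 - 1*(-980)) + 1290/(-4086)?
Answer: -401831/87849 ≈ -4.5741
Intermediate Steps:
4944/(-2141 - 1*(-980)) + 1290/(-4086) = 4944/(-2141 + 980) + 1290*(-1/4086) = 4944/(-1161) - 215/681 = 4944*(-1/1161) - 215/681 = -1648/387 - 215/681 = -401831/87849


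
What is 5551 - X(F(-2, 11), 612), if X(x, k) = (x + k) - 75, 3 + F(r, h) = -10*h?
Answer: 5127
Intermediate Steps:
F(r, h) = -3 - 10*h
X(x, k) = -75 + k + x (X(x, k) = (k + x) - 75 = -75 + k + x)
5551 - X(F(-2, 11), 612) = 5551 - (-75 + 612 + (-3 - 10*11)) = 5551 - (-75 + 612 + (-3 - 110)) = 5551 - (-75 + 612 - 113) = 5551 - 1*424 = 5551 - 424 = 5127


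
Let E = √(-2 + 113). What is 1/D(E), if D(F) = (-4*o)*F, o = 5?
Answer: -√111/2220 ≈ -0.0047458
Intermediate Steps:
E = √111 ≈ 10.536
D(F) = -20*F (D(F) = (-4*5)*F = -20*F)
1/D(E) = 1/(-20*√111) = -√111/2220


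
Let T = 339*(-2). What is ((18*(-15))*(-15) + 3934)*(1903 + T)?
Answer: 9780400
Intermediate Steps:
T = -678
((18*(-15))*(-15) + 3934)*(1903 + T) = ((18*(-15))*(-15) + 3934)*(1903 - 678) = (-270*(-15) + 3934)*1225 = (4050 + 3934)*1225 = 7984*1225 = 9780400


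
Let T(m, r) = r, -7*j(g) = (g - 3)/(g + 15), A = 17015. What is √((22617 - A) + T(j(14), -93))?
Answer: √5509 ≈ 74.223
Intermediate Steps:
j(g) = -(-3 + g)/(7*(15 + g)) (j(g) = -(g - 3)/(7*(g + 15)) = -(-3 + g)/(7*(15 + g)))
√((22617 - A) + T(j(14), -93)) = √((22617 - 1*17015) - 93) = √((22617 - 17015) - 93) = √(5602 - 93) = √5509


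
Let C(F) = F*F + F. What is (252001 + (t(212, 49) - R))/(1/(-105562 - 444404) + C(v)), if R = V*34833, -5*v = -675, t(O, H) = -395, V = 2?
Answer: 100060814040/10097375759 ≈ 9.9096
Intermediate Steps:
v = 135 (v = -1/5*(-675) = 135)
R = 69666 (R = 2*34833 = 69666)
C(F) = F + F**2 (C(F) = F**2 + F = F + F**2)
(252001 + (t(212, 49) - R))/(1/(-105562 - 444404) + C(v)) = (252001 + (-395 - 1*69666))/(1/(-105562 - 444404) + 135*(1 + 135)) = (252001 + (-395 - 69666))/(1/(-549966) + 135*136) = (252001 - 70061)/(-1/549966 + 18360) = 181940/(10097375759/549966) = 181940*(549966/10097375759) = 100060814040/10097375759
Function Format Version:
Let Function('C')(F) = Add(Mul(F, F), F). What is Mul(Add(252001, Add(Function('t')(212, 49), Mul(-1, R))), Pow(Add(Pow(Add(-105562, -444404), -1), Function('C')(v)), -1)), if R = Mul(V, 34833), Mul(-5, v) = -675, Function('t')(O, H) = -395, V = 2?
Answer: Rational(100060814040, 10097375759) ≈ 9.9096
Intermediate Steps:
v = 135 (v = Mul(Rational(-1, 5), -675) = 135)
R = 69666 (R = Mul(2, 34833) = 69666)
Function('C')(F) = Add(F, Pow(F, 2)) (Function('C')(F) = Add(Pow(F, 2), F) = Add(F, Pow(F, 2)))
Mul(Add(252001, Add(Function('t')(212, 49), Mul(-1, R))), Pow(Add(Pow(Add(-105562, -444404), -1), Function('C')(v)), -1)) = Mul(Add(252001, Add(-395, Mul(-1, 69666))), Pow(Add(Pow(Add(-105562, -444404), -1), Mul(135, Add(1, 135))), -1)) = Mul(Add(252001, Add(-395, -69666)), Pow(Add(Pow(-549966, -1), Mul(135, 136)), -1)) = Mul(Add(252001, -70061), Pow(Add(Rational(-1, 549966), 18360), -1)) = Mul(181940, Pow(Rational(10097375759, 549966), -1)) = Mul(181940, Rational(549966, 10097375759)) = Rational(100060814040, 10097375759)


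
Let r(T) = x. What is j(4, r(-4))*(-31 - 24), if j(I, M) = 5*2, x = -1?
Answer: -550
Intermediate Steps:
r(T) = -1
j(I, M) = 10
j(4, r(-4))*(-31 - 24) = 10*(-31 - 24) = 10*(-55) = -550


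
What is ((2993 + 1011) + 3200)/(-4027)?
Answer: -7204/4027 ≈ -1.7889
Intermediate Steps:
((2993 + 1011) + 3200)/(-4027) = (4004 + 3200)*(-1/4027) = 7204*(-1/4027) = -7204/4027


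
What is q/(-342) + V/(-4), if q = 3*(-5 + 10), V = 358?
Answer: -5104/57 ≈ -89.544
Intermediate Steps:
q = 15 (q = 3*5 = 15)
q/(-342) + V/(-4) = 15/(-342) + 358/(-4) = 15*(-1/342) + 358*(-¼) = -5/114 - 179/2 = -5104/57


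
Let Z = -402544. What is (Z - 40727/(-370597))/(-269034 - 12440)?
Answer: 149181558041/104313419978 ≈ 1.4301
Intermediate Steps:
(Z - 40727/(-370597))/(-269034 - 12440) = (-402544 - 40727/(-370597))/(-269034 - 12440) = (-402544 - 40727*(-1/370597))/(-281474) = (-402544 + 40727/370597)*(-1/281474) = -149181558041/370597*(-1/281474) = 149181558041/104313419978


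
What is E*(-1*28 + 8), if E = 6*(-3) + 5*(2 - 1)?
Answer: 260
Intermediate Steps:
E = -13 (E = -18 + 5*1 = -18 + 5 = -13)
E*(-1*28 + 8) = -13*(-1*28 + 8) = -13*(-28 + 8) = -13*(-20) = 260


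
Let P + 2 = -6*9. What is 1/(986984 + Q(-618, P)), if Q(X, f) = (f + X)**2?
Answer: 1/1441260 ≈ 6.9384e-7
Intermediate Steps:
P = -56 (P = -2 - 6*9 = -2 - 54 = -56)
Q(X, f) = (X + f)**2
1/(986984 + Q(-618, P)) = 1/(986984 + (-618 - 56)**2) = 1/(986984 + (-674)**2) = 1/(986984 + 454276) = 1/1441260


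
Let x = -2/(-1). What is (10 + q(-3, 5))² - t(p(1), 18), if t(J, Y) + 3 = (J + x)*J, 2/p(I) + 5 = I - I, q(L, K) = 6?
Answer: 6491/25 ≈ 259.64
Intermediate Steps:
x = 2 (x = -2*(-1) = 2)
p(I) = -⅖ (p(I) = 2/(-5 + (I - I)) = 2/(-5 + 0) = 2/(-5) = 2*(-⅕) = -⅖)
t(J, Y) = -3 + J*(2 + J) (t(J, Y) = -3 + (J + 2)*J = -3 + (2 + J)*J = -3 + J*(2 + J))
(10 + q(-3, 5))² - t(p(1), 18) = (10 + 6)² - (-3 + (-⅖)² + 2*(-⅖)) = 16² - (-3 + 4/25 - ⅘) = 256 - 1*(-91/25) = 256 + 91/25 = 6491/25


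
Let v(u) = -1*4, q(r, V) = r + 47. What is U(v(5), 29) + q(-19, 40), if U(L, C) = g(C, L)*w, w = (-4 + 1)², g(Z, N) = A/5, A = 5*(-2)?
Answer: 10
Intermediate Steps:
A = -10
q(r, V) = 47 + r
g(Z, N) = -2 (g(Z, N) = -10/5 = -10*⅕ = -2)
w = 9 (w = (-3)² = 9)
v(u) = -4
U(L, C) = -18 (U(L, C) = -2*9 = -18)
U(v(5), 29) + q(-19, 40) = -18 + (47 - 19) = -18 + 28 = 10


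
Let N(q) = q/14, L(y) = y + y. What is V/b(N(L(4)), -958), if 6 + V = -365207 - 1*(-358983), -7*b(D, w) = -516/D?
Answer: -6230/129 ≈ -48.295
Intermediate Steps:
L(y) = 2*y
N(q) = q/14 (N(q) = q*(1/14) = q/14)
b(D, w) = 516/(7*D) (b(D, w) = -(-516)/(7*D) = 516/(7*D))
V = -6230 (V = -6 + (-365207 - 1*(-358983)) = -6 + (-365207 + 358983) = -6 - 6224 = -6230)
V/b(N(L(4)), -958) = -6230/(516/(7*(((2*4)/14)))) = -6230/(516/(7*(((1/14)*8)))) = -6230/(516/(7*(4/7))) = -6230/((516/7)*(7/4)) = -6230/129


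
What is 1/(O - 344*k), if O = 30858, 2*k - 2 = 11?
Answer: 1/28622 ≈ 3.4938e-5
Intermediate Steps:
k = 13/2 (k = 1 + (1/2)*11 = 1 + 11/2 = 13/2 ≈ 6.5000)
1/(O - 344*k) = 1/(30858 - 344*13/2) = 1/(30858 - 2236) = 1/28622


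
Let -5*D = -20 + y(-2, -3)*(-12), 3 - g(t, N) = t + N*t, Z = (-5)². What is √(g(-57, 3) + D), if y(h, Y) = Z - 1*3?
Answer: √7195/5 ≈ 16.965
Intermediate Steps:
Z = 25
g(t, N) = 3 - t - N*t (g(t, N) = 3 - (t + N*t) = 3 + (-t - N*t) = 3 - t - N*t)
y(h, Y) = 22 (y(h, Y) = 25 - 1*3 = 25 - 3 = 22)
D = 284/5 (D = -(-20 + 22*(-12))/5 = -(-20 - 264)/5 = -⅕*(-284) = 284/5 ≈ 56.800)
√(g(-57, 3) + D) = √((3 - 1*(-57) - 1*3*(-57)) + 284/5) = √((3 + 57 + 171) + 284/5) = √(231 + 284/5) = √(1439/5) = √7195/5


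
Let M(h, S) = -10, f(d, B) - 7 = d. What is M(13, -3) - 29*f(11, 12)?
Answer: -532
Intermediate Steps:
f(d, B) = 7 + d
M(13, -3) - 29*f(11, 12) = -10 - 29*(7 + 11) = -10 - 29*18 = -10 - 522 = -532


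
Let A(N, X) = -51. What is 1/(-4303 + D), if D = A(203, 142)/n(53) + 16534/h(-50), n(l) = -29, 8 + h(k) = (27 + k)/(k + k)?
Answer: -3219/20695496 ≈ -0.00015554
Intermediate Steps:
h(k) = -8 + (27 + k)/(2*k) (h(k) = -8 + (27 + k)/(k + k) = -8 + (27 + k)/((2*k)) = -8 + (27 + k)*(1/(2*k)) = -8 + (27 + k)/(2*k))
D = -6844139/3219 (D = -51/(-29) + 16534/(((3/2)*(9 - 5*(-50))/(-50))) = -51*(-1/29) + 16534/(((3/2)*(-1/50)*(9 + 250))) = 51/29 + 16534/(((3/2)*(-1/50)*259)) = 51/29 + 16534/(-777/100) = 51/29 + 16534*(-100/777) = 51/29 - 236200/111 = -6844139/3219 ≈ -2126.2)
1/(-4303 + D) = 1/(-4303 - 6844139/3219) = 1/(-20695496/3219) = -3219/20695496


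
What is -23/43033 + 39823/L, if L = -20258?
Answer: -10647013/5414674 ≈ -1.9663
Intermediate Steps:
-23/43033 + 39823/L = -23/43033 + 39823/(-20258) = -23*1/43033 + 39823*(-1/20258) = -1/1871 - 5689/2894 = -10647013/5414674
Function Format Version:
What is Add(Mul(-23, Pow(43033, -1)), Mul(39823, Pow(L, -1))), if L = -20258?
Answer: Rational(-10647013, 5414674) ≈ -1.9663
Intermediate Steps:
Add(Mul(-23, Pow(43033, -1)), Mul(39823, Pow(L, -1))) = Add(Mul(-23, Pow(43033, -1)), Mul(39823, Pow(-20258, -1))) = Add(Mul(-23, Rational(1, 43033)), Mul(39823, Rational(-1, 20258))) = Add(Rational(-1, 1871), Rational(-5689, 2894)) = Rational(-10647013, 5414674)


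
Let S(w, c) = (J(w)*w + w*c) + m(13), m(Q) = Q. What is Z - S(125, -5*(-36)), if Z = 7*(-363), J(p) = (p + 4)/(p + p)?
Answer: -50237/2 ≈ -25119.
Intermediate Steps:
J(p) = (4 + p)/(2*p) (J(p) = (4 + p)/((2*p)) = (4 + p)*(1/(2*p)) = (4 + p)/(2*p))
S(w, c) = 15 + w/2 + c*w (S(w, c) = (((4 + w)/(2*w))*w + w*c) + 13 = ((2 + w/2) + c*w) + 13 = (2 + w/2 + c*w) + 13 = 15 + w/2 + c*w)
Z = -2541
Z - S(125, -5*(-36)) = -2541 - (15 + (½)*125 - 5*(-36)*125) = -2541 - (15 + 125/2 + 180*125) = -2541 - (15 + 125/2 + 22500) = -2541 - 1*45155/2 = -2541 - 45155/2 = -50237/2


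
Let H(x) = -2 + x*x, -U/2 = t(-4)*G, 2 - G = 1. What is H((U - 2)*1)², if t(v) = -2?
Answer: 4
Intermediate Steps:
G = 1 (G = 2 - 1*1 = 2 - 1 = 1)
U = 4 (U = -(-4) = -2*(-2) = 4)
H(x) = -2 + x²
H((U - 2)*1)² = (-2 + ((4 - 2)*1)²)² = (-2 + (2*1)²)² = (-2 + 2²)² = (-2 + 4)² = 2² = 4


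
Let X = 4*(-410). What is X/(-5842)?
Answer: 820/2921 ≈ 0.28073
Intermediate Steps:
X = -1640
X/(-5842) = -1640/(-5842) = -1640*(-1/5842) = 820/2921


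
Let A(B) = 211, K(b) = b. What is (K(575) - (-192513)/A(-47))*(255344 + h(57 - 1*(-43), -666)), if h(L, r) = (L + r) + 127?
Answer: 79998875390/211 ≈ 3.7914e+8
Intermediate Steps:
h(L, r) = 127 + L + r
(K(575) - (-192513)/A(-47))*(255344 + h(57 - 1*(-43), -666)) = (575 - (-192513)/211)*(255344 + (127 + (57 - 1*(-43)) - 666)) = (575 - (-192513)/211)*(255344 + (127 + (57 + 43) - 666)) = (575 - 1*(-192513/211))*(255344 + (127 + 100 - 666)) = (575 + 192513/211)*(255344 - 439) = (313838/211)*254905 = 79998875390/211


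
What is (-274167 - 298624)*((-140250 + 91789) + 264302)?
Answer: -123631782231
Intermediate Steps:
(-274167 - 298624)*((-140250 + 91789) + 264302) = -572791*(-48461 + 264302) = -572791*215841 = -123631782231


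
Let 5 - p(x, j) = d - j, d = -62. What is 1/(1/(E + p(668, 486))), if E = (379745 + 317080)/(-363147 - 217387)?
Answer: 320338477/580534 ≈ 551.80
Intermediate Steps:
p(x, j) = 67 + j (p(x, j) = 5 - (-62 - j) = 5 + (62 + j) = 67 + j)
E = -696825/580534 (E = 696825/(-580534) = 696825*(-1/580534) = -696825/580534 ≈ -1.2003)
1/(1/(E + p(668, 486))) = 1/(1/(-696825/580534 + (67 + 486))) = 1/(1/(-696825/580534 + 553)) = 1/(1/(320338477/580534)) = 1/(580534/320338477) = 320338477/580534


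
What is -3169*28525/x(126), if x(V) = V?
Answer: -12913675/18 ≈ -7.1743e+5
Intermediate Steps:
-3169*28525/x(126) = -3169/(126/((163*175))) = -3169/(126/28525) = -3169/(126*(1/28525)) = -3169/18/4075 = -3169*4075/18 = -12913675/18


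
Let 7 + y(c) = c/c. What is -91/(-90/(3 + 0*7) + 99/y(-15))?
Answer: 182/93 ≈ 1.9570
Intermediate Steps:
y(c) = -6 (y(c) = -7 + c/c = -7 + 1 = -6)
-91/(-90/(3 + 0*7) + 99/y(-15)) = -91/(-90/(3 + 0*7) + 99/(-6)) = -91/(-90/(3 + 0) + 99*(-1/6)) = -91/(-90/3 - 33/2) = -91/(-90*1/3 - 33/2) = -91/(-30 - 33/2) = -91/(-93/2) = -91*(-2/93) = 182/93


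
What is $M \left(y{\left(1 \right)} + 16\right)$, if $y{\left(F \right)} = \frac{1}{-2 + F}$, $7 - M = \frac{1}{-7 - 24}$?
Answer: $\frac{3270}{31} \approx 105.48$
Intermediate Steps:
$M = \frac{218}{31}$ ($M = 7 - \frac{1}{-7 - 24} = 7 - \frac{1}{-31} = 7 - - \frac{1}{31} = 7 + \frac{1}{31} = \frac{218}{31} \approx 7.0323$)
$M \left(y{\left(1 \right)} + 16\right) = \frac{218 \left(\frac{1}{-2 + 1} + 16\right)}{31} = \frac{218 \left(\frac{1}{-1} + 16\right)}{31} = \frac{218 \left(-1 + 16\right)}{31} = \frac{218}{31} \cdot 15 = \frac{3270}{31}$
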